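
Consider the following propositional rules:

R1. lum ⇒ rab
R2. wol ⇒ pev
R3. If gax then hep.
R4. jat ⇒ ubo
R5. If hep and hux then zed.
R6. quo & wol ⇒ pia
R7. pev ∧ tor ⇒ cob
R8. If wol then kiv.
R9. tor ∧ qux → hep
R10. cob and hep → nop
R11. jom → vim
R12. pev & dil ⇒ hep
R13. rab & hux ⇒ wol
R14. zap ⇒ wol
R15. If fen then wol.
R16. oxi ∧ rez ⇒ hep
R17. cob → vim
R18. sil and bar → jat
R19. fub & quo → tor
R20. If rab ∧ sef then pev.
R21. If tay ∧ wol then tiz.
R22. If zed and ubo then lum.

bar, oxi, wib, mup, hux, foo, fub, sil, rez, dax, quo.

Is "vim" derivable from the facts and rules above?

hep  (by R16: oxi, rez)
jat  (by R18: sil, bar)
tor  (by R19: fub, quo)
ubo  (by R4: jat)
zed  (by R5: hep, hux)
lum  (by R22: zed, ubo)
rab  (by R1: lum)
wol  (by R13: rab, hux)
pev  (by R2: wol)
cob  (by R7: pev, tor)
vim  (by R17: cob)

Yes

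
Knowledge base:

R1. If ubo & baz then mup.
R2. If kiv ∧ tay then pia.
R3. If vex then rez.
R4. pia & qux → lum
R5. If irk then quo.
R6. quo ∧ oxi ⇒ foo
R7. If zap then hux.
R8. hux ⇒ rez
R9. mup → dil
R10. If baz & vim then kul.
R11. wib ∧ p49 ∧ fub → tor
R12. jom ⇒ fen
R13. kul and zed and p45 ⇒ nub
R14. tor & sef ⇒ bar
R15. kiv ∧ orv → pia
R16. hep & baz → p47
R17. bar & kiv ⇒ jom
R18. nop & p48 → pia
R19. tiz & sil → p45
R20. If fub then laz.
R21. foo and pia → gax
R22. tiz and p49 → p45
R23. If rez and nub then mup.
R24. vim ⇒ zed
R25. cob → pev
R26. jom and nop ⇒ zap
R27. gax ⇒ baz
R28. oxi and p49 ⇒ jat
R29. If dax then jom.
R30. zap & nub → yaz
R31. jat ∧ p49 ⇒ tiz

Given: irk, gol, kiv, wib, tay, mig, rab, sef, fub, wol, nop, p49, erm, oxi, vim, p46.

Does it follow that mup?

pia  (by R2: kiv, tay)
quo  (by R5: irk)
foo  (by R6: quo, oxi)
tor  (by R11: wib, p49, fub)
bar  (by R14: tor, sef)
jom  (by R17: bar, kiv)
gax  (by R21: foo, pia)
zed  (by R24: vim)
zap  (by R26: jom, nop)
baz  (by R27: gax)
jat  (by R28: oxi, p49)
tiz  (by R31: jat, p49)
hux  (by R7: zap)
rez  (by R8: hux)
kul  (by R10: baz, vim)
p45  (by R22: tiz, p49)
nub  (by R13: kul, zed, p45)
mup  (by R23: rez, nub)

Yes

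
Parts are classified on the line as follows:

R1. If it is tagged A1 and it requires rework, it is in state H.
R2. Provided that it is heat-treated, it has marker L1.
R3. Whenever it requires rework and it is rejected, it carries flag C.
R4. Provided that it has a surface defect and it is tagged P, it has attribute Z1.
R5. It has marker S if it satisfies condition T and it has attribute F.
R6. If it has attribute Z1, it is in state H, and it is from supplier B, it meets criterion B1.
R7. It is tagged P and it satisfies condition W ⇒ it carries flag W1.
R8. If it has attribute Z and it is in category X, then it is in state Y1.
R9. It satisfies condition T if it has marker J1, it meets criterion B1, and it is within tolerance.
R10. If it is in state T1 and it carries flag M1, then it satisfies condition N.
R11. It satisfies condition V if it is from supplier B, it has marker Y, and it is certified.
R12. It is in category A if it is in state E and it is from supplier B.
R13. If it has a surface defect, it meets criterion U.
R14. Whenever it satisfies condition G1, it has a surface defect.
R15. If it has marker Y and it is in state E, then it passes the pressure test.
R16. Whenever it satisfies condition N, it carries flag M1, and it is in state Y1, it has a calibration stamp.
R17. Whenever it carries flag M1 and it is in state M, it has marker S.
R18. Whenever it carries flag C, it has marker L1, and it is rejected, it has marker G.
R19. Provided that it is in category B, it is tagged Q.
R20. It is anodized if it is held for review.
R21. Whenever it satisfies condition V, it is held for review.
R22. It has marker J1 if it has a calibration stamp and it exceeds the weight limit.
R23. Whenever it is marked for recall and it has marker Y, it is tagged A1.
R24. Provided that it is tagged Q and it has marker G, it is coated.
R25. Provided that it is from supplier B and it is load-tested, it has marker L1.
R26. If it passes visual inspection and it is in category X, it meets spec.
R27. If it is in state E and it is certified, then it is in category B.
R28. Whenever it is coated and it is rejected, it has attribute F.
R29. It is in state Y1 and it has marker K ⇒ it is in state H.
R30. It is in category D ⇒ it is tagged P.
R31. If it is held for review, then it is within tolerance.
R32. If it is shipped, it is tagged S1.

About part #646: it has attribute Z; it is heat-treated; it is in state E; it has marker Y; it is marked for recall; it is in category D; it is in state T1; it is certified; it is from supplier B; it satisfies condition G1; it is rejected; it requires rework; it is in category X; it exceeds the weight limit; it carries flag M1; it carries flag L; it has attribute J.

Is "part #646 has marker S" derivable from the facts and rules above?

By R2 (it is heat-treated): it has marker L1.
By R3 (it requires rework, it is rejected): it carries flag C.
By R8 (it has attribute Z, it is in category X): it is in state Y1.
By R10 (it is in state T1, it carries flag M1): it satisfies condition N.
By R11 (it is from supplier B, it has marker Y, it is certified): it satisfies condition V.
By R14 (it satisfies condition G1): it has a surface defect.
By R16 (it satisfies condition N, it carries flag M1, it is in state Y1): it has a calibration stamp.
By R18 (it carries flag C, it has marker L1, it is rejected): it has marker G.
By R21 (it satisfies condition V): it is held for review.
By R22 (it has a calibration stamp, it exceeds the weight limit): it has marker J1.
By R23 (it is marked for recall, it has marker Y): it is tagged A1.
By R27 (it is in state E, it is certified): it is in category B.
By R30 (it is in category D): it is tagged P.
By R31 (it is held for review): it is within tolerance.
By R1 (it is tagged A1, it requires rework): it is in state H.
By R4 (it has a surface defect, it is tagged P): it has attribute Z1.
By R6 (it has attribute Z1, it is in state H, it is from supplier B): it meets criterion B1.
By R9 (it has marker J1, it meets criterion B1, it is within tolerance): it satisfies condition T.
By R19 (it is in category B): it is tagged Q.
By R24 (it is tagged Q, it has marker G): it is coated.
By R28 (it is coated, it is rejected): it has attribute F.
By R5 (it satisfies condition T, it has attribute F): it has marker S.

Yes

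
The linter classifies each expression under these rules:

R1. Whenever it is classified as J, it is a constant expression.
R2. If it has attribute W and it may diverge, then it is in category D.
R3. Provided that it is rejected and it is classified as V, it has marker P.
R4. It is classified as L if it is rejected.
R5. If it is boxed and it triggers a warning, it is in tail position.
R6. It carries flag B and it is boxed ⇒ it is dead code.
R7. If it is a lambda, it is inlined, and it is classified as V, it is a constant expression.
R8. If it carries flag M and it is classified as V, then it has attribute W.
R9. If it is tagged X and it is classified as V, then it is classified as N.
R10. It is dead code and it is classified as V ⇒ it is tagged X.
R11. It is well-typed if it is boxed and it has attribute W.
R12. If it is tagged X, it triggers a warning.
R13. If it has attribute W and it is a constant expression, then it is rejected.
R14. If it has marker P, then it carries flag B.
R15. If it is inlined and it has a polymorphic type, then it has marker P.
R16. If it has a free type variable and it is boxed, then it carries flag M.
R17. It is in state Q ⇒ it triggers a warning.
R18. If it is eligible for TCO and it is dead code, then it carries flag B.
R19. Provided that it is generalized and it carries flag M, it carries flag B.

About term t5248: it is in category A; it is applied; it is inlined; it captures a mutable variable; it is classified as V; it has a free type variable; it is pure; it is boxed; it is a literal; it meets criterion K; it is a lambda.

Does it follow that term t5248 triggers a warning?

Yes

By R7 (it is a lambda, it is inlined, it is classified as V): it is a constant expression.
By R16 (it has a free type variable, it is boxed): it carries flag M.
By R8 (it carries flag M, it is classified as V): it has attribute W.
By R13 (it has attribute W, it is a constant expression): it is rejected.
By R3 (it is rejected, it is classified as V): it has marker P.
By R14 (it has marker P): it carries flag B.
By R6 (it carries flag B, it is boxed): it is dead code.
By R10 (it is dead code, it is classified as V): it is tagged X.
By R12 (it is tagged X): it triggers a warning.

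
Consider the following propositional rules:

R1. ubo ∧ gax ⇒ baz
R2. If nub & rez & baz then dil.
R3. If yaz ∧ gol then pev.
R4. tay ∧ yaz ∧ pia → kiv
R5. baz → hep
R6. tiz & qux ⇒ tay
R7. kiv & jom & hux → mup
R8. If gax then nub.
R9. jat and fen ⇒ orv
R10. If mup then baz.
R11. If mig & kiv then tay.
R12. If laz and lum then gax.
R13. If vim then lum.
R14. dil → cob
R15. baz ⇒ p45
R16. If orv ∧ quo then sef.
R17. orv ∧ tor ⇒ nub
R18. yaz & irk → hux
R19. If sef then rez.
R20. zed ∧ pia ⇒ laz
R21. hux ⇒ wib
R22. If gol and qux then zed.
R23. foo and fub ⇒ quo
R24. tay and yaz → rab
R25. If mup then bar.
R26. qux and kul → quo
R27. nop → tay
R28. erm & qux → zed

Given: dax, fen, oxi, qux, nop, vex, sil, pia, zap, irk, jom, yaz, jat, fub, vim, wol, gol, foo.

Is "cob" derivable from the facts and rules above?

Yes

orv  (by R9: jat, fen)
lum  (by R13: vim)
hux  (by R18: yaz, irk)
zed  (by R22: gol, qux)
quo  (by R23: foo, fub)
tay  (by R27: nop)
kiv  (by R4: tay, yaz, pia)
mup  (by R7: kiv, jom, hux)
baz  (by R10: mup)
sef  (by R16: orv, quo)
rez  (by R19: sef)
laz  (by R20: zed, pia)
gax  (by R12: laz, lum)
nub  (by R8: gax)
dil  (by R2: nub, rez, baz)
cob  (by R14: dil)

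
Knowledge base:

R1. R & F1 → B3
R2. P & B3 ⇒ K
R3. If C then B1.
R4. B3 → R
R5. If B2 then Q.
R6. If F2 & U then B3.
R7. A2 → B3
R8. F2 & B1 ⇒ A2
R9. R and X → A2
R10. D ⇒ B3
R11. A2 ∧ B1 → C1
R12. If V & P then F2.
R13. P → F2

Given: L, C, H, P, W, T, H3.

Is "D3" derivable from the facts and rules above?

No

Forward chaining from the given facts derives: B1, F2, A2, C1, B3, K, R.
No rule has D3 as its conclusion, and it is not among the given facts.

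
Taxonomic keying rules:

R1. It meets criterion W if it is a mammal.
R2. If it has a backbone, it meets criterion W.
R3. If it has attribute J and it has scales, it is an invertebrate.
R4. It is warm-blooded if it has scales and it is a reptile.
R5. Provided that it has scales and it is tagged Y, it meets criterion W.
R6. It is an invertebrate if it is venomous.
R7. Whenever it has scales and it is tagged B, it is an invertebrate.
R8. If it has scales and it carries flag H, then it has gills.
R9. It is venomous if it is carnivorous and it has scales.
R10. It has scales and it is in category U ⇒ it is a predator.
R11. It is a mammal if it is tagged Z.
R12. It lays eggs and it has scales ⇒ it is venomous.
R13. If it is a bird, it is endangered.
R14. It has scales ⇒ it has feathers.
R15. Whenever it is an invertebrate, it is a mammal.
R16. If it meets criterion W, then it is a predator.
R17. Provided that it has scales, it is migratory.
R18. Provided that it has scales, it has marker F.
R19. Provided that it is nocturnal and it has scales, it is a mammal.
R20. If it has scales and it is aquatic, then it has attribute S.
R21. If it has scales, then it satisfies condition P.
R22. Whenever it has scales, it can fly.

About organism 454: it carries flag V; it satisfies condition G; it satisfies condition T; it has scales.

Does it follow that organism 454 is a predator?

No

Forward chaining from the given facts derives: has feathers, is migratory, has marker F, satisfies condition P, can fly.
Rules concluding "it is a predator": R10 needs "it is in category U"; R16 needs "it meets criterion W" — none of these are established.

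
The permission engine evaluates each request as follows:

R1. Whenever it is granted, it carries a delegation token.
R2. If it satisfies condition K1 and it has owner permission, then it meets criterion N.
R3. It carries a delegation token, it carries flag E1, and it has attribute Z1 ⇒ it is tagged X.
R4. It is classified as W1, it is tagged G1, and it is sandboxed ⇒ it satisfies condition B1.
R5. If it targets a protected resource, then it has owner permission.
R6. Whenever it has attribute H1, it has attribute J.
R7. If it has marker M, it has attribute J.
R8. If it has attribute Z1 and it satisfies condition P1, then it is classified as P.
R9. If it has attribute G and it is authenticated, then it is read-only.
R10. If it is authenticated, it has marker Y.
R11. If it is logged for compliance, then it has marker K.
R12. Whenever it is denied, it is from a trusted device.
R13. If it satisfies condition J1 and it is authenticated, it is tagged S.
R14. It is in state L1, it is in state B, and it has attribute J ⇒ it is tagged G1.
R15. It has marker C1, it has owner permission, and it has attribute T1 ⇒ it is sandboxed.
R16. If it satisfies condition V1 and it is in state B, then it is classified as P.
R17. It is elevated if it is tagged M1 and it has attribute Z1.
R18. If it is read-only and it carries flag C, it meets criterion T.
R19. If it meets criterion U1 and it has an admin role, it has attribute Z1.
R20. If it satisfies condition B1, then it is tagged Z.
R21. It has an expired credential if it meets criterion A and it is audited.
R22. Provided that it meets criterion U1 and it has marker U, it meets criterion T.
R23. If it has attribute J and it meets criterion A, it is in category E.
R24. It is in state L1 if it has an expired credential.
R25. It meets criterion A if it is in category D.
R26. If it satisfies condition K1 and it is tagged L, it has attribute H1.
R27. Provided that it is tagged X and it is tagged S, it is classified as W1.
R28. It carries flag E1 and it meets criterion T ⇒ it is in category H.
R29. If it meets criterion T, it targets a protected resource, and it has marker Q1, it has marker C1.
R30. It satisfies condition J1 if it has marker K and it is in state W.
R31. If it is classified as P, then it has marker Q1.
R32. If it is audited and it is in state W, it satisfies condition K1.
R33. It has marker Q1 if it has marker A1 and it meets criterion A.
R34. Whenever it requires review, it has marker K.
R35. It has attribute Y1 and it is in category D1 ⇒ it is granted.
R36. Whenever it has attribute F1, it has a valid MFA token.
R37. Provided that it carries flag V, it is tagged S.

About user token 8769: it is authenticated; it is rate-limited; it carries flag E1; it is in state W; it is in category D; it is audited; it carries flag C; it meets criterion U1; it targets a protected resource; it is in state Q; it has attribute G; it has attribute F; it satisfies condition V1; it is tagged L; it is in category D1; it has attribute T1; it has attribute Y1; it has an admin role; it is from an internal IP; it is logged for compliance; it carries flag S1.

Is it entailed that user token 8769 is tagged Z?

Forward chaining from the given facts derives: has owner permission, is read-only, has marker Y, has marker K, meets criterion T, has attribute Z1, meets criterion A, is in category H, satisfies condition J1, satisfies condition K1, is granted, carries a delegation token, meets criterion N, is tagged X, is tagged S, has an expired credential, is in state L1, has attribute H1, is classified as W1, has attribute J, is in category E.
The only rule concluding "it is tagged Z" is R20, which needs "it satisfies condition B1"; that is never established.

No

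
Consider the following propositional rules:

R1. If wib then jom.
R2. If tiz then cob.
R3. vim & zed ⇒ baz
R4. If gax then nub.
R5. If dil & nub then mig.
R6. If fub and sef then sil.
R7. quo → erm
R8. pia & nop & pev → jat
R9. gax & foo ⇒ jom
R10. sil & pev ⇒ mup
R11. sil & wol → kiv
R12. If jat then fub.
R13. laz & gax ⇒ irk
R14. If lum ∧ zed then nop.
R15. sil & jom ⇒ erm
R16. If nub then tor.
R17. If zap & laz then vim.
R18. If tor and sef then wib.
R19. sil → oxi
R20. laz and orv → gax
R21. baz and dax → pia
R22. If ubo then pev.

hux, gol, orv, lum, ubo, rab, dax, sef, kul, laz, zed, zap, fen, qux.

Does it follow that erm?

Yes

nop  (by R14: lum, zed)
vim  (by R17: zap, laz)
gax  (by R20: laz, orv)
pev  (by R22: ubo)
baz  (by R3: vim, zed)
nub  (by R4: gax)
tor  (by R16: nub)
wib  (by R18: tor, sef)
pia  (by R21: baz, dax)
jom  (by R1: wib)
jat  (by R8: pia, nop, pev)
fub  (by R12: jat)
sil  (by R6: fub, sef)
erm  (by R15: sil, jom)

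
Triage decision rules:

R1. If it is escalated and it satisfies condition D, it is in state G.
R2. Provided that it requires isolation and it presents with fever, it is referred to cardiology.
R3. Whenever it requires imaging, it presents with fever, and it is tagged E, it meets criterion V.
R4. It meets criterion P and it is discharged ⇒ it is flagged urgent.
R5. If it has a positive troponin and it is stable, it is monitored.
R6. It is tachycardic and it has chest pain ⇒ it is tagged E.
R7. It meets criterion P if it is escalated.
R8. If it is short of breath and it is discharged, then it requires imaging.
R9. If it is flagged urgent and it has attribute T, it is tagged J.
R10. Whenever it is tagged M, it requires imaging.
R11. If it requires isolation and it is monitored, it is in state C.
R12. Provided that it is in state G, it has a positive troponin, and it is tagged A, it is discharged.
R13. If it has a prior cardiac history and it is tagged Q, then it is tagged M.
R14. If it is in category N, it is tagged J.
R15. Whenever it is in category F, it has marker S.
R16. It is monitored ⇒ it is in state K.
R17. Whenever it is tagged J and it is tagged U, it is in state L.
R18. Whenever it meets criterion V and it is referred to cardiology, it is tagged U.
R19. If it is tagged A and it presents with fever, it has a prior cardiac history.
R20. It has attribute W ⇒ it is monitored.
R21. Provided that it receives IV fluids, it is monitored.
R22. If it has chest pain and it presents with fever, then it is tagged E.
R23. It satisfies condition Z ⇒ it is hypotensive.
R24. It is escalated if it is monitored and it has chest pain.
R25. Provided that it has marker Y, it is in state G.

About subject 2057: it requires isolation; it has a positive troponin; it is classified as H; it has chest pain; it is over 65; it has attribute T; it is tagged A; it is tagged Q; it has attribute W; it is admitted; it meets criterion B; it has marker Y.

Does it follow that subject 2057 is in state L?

No

Forward chaining from the given facts derives: is monitored, is escalated, is in state G, meets criterion P, is in state C, is discharged, is in state K, is flagged urgent, is tagged J.
The only rule concluding "it is in state L" is R17, which needs "it is tagged U"; that is never established.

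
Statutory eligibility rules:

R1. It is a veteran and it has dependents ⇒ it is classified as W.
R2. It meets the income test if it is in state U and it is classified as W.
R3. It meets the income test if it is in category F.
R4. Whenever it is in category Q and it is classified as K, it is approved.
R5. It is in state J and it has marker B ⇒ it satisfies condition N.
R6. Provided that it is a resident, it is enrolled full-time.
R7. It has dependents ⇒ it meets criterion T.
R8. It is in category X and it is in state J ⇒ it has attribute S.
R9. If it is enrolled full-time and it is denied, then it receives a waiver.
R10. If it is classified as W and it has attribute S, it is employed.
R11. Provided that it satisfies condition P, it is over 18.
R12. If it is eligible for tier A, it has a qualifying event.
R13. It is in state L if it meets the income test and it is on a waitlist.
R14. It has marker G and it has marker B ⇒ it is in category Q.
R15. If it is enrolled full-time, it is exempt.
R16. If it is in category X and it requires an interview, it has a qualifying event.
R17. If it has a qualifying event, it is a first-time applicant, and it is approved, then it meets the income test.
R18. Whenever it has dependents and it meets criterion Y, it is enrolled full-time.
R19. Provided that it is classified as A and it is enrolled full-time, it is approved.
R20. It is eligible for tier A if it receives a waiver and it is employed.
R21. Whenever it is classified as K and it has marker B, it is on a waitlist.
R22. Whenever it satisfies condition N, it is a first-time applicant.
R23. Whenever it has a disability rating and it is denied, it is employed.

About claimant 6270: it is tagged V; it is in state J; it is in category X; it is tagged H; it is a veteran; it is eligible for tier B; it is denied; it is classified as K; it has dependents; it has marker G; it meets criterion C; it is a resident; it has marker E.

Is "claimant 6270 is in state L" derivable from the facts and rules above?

No

Forward chaining from the given facts derives: is classified as W, is enrolled full-time, meets criterion T, has attribute S, receives a waiver, is employed, is exempt, is eligible for tier A, has a qualifying event.
The only rule concluding "it is in state L" is R13, which needs "it meets the income test"; that is never established.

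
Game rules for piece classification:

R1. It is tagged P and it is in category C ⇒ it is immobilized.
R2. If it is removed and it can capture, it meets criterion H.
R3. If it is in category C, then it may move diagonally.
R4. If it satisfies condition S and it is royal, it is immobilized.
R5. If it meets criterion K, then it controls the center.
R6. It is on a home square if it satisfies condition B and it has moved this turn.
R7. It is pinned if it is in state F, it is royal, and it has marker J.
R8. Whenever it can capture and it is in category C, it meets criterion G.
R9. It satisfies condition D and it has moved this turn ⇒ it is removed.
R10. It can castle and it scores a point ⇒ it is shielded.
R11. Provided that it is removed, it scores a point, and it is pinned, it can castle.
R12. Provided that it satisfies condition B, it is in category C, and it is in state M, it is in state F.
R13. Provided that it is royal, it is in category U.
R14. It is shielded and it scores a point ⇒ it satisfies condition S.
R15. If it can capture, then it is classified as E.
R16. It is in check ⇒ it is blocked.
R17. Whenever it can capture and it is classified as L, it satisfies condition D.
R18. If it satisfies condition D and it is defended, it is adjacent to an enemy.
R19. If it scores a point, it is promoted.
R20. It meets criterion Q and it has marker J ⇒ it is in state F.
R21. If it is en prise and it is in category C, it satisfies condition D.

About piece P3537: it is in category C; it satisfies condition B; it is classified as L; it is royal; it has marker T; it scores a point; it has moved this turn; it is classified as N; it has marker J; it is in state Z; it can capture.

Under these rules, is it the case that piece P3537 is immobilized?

Forward chaining from the given facts derives: may move diagonally, is on a home square, meets criterion G, is in category U, is classified as E, satisfies condition D, is promoted, is removed, meets criterion H.
Rules concluding "it is immobilized": R1 needs "it is tagged P"; R4 needs "it satisfies condition S" — none of these are established.

No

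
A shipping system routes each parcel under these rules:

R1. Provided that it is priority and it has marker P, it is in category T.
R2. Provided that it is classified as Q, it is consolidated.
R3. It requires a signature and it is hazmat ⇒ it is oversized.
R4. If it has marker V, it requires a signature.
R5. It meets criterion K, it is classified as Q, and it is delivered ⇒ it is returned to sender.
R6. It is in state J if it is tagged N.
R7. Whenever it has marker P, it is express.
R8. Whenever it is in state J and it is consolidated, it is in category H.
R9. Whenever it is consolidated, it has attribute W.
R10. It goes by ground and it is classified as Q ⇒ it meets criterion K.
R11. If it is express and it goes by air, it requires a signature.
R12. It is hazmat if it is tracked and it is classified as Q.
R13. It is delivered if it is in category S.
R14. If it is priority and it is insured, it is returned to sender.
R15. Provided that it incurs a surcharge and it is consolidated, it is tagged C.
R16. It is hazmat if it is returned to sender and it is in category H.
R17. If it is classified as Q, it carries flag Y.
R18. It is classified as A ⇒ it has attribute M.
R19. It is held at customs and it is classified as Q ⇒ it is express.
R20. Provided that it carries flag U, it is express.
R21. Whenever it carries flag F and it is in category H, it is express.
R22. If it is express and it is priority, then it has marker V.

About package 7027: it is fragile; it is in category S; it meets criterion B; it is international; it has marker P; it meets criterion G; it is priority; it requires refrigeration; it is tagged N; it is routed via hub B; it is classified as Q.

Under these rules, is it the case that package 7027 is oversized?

Forward chaining from the given facts derives: is in category T, is consolidated, is in state J, is express, is in category H, has attribute W, is delivered, carries flag Y, has marker V, requires a signature.
The only rule concluding "it is oversized" is R3, which needs "it is hazmat"; that is never established.

No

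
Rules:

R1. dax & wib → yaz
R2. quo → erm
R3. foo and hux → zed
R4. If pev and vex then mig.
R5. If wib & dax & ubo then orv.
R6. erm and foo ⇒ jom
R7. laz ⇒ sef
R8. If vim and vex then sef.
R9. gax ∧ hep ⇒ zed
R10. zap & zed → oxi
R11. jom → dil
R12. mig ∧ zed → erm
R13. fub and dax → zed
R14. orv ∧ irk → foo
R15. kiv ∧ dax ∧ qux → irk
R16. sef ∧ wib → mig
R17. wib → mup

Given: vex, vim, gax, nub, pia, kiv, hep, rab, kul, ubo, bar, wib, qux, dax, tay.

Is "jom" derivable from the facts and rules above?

Yes

orv  (by R5: wib, dax, ubo)
sef  (by R8: vim, vex)
zed  (by R9: gax, hep)
irk  (by R15: kiv, dax, qux)
mig  (by R16: sef, wib)
erm  (by R12: mig, zed)
foo  (by R14: orv, irk)
jom  (by R6: erm, foo)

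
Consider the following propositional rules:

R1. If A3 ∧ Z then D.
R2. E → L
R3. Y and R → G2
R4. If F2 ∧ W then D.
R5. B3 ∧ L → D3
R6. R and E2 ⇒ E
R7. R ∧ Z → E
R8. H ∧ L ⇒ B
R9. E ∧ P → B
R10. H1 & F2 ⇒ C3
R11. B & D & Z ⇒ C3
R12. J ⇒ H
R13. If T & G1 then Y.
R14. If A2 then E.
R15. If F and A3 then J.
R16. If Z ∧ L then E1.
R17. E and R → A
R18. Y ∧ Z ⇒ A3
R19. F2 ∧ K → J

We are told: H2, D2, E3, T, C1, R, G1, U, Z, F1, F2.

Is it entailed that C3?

Forward chaining from the given facts derives: E, Y, A, A3, D, L, G2, E1.
Rules concluding C3: R10 needs H1; R11 needs B — none of these are established.

No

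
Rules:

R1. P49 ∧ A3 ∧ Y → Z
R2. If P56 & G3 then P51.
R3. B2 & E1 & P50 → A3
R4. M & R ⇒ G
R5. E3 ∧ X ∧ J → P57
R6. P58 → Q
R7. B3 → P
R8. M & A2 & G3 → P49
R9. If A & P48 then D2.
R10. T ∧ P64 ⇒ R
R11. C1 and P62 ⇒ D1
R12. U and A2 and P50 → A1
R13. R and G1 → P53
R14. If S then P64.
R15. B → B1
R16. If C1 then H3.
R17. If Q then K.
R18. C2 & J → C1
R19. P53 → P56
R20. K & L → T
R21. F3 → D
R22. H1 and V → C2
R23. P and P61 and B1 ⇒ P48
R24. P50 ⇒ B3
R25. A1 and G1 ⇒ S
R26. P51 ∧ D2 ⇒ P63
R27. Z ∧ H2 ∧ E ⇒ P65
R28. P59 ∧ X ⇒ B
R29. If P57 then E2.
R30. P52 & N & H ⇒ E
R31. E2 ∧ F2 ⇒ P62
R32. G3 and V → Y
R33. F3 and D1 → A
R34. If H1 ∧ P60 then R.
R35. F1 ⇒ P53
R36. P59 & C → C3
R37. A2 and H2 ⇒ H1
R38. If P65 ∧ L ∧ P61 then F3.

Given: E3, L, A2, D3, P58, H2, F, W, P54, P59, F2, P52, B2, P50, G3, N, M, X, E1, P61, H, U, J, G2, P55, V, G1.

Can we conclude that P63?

A3  (by R3: B2, E1, P50)
P57  (by R5: E3, X, J)
Q  (by R6: P58)
P49  (by R8: M, A2, G3)
A1  (by R12: U, A2, P50)
K  (by R17: Q)
T  (by R20: K, L)
B3  (by R24: P50)
S  (by R25: A1, G1)
B  (by R28: P59, X)
E2  (by R29: P57)
E  (by R30: P52, N, H)
P62  (by R31: E2, F2)
Y  (by R32: G3, V)
H1  (by R37: A2, H2)
Z  (by R1: P49, A3, Y)
P  (by R7: B3)
P64  (by R14: S)
B1  (by R15: B)
C2  (by R22: H1, V)
P48  (by R23: P, P61, B1)
P65  (by R27: Z, H2, E)
F3  (by R38: P65, L, P61)
R  (by R10: T, P64)
P53  (by R13: R, G1)
C1  (by R18: C2, J)
P56  (by R19: P53)
P51  (by R2: P56, G3)
D1  (by R11: C1, P62)
A  (by R33: F3, D1)
D2  (by R9: A, P48)
P63  (by R26: P51, D2)

Yes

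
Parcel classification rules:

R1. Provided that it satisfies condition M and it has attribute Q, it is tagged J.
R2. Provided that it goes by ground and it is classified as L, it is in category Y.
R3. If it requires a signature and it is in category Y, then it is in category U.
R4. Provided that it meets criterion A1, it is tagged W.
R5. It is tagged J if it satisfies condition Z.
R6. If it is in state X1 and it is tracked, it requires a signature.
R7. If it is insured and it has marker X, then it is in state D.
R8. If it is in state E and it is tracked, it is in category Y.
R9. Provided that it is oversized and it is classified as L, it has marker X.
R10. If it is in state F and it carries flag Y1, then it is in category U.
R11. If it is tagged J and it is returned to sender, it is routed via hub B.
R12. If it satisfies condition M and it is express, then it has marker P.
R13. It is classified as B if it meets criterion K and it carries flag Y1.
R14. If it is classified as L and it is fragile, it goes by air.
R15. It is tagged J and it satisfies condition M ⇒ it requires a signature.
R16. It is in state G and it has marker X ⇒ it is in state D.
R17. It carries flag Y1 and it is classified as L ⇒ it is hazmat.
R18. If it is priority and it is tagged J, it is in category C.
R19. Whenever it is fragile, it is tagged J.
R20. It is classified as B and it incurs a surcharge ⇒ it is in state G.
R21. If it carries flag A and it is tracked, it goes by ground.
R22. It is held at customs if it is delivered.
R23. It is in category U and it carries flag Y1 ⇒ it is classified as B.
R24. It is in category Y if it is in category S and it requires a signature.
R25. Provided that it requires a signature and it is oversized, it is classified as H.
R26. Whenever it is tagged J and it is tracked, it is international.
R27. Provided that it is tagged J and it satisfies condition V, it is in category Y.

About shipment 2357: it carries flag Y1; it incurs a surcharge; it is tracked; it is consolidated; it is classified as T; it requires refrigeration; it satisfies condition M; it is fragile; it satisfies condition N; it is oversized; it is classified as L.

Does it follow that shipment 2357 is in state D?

No

Forward chaining from the given facts derives: has marker X, goes by air, is hazmat, is tagged J, is international, requires a signature, is classified as H.
Rules concluding "it is in state D": R7 needs "it is insured"; R16 needs "it is in state G" — none of these are established.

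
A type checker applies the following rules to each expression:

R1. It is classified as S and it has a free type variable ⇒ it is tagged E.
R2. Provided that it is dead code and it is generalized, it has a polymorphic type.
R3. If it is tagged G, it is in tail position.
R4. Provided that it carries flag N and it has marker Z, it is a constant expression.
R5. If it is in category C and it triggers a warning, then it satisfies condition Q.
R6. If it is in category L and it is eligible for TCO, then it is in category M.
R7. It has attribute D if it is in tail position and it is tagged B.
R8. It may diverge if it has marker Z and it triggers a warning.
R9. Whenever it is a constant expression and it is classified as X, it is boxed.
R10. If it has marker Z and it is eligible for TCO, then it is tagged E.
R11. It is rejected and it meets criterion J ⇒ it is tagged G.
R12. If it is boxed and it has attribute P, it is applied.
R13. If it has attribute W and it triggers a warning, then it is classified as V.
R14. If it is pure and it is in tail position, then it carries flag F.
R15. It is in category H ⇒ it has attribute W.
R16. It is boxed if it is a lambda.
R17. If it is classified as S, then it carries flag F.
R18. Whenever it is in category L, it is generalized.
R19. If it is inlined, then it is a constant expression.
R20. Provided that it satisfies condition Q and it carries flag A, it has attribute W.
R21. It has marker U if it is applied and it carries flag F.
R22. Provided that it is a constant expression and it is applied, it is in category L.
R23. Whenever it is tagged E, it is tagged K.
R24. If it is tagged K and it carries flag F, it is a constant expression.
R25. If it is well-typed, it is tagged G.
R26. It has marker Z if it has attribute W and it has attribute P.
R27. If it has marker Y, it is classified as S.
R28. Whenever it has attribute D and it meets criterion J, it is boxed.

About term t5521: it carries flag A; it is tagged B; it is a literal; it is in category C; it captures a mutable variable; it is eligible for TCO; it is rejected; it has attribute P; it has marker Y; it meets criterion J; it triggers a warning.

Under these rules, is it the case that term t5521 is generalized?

By R5 (it is in category C, it triggers a warning): it satisfies condition Q.
By R11 (it is rejected, it meets criterion J): it is tagged G.
By R20 (it satisfies condition Q, it carries flag A): it has attribute W.
By R26 (it has attribute W, it has attribute P): it has marker Z.
By R27 (it has marker Y): it is classified as S.
By R3 (it is tagged G): it is in tail position.
By R7 (it is in tail position, it is tagged B): it has attribute D.
By R10 (it has marker Z, it is eligible for TCO): it is tagged E.
By R17 (it is classified as S): it carries flag F.
By R23 (it is tagged E): it is tagged K.
By R24 (it is tagged K, it carries flag F): it is a constant expression.
By R28 (it has attribute D, it meets criterion J): it is boxed.
By R12 (it is boxed, it has attribute P): it is applied.
By R22 (it is a constant expression, it is applied): it is in category L.
By R18 (it is in category L): it is generalized.

Yes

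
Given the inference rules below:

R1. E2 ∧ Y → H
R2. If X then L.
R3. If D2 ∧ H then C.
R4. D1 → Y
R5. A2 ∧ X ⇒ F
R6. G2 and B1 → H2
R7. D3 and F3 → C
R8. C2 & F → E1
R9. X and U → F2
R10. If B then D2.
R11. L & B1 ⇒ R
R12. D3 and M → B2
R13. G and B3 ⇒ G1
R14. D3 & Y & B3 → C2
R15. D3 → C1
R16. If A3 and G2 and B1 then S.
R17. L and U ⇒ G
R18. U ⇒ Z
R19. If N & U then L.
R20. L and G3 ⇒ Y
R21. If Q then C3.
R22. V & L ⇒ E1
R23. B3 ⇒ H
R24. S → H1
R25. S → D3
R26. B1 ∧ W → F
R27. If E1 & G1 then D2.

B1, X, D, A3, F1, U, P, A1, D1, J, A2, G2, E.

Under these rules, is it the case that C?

Forward chaining from the given facts derives: L, Y, F, H2, F2, R, S, G, Z, H1, D3, C1.
Rules concluding C: R3 needs D2; R7 needs F3 — none of these are established.

No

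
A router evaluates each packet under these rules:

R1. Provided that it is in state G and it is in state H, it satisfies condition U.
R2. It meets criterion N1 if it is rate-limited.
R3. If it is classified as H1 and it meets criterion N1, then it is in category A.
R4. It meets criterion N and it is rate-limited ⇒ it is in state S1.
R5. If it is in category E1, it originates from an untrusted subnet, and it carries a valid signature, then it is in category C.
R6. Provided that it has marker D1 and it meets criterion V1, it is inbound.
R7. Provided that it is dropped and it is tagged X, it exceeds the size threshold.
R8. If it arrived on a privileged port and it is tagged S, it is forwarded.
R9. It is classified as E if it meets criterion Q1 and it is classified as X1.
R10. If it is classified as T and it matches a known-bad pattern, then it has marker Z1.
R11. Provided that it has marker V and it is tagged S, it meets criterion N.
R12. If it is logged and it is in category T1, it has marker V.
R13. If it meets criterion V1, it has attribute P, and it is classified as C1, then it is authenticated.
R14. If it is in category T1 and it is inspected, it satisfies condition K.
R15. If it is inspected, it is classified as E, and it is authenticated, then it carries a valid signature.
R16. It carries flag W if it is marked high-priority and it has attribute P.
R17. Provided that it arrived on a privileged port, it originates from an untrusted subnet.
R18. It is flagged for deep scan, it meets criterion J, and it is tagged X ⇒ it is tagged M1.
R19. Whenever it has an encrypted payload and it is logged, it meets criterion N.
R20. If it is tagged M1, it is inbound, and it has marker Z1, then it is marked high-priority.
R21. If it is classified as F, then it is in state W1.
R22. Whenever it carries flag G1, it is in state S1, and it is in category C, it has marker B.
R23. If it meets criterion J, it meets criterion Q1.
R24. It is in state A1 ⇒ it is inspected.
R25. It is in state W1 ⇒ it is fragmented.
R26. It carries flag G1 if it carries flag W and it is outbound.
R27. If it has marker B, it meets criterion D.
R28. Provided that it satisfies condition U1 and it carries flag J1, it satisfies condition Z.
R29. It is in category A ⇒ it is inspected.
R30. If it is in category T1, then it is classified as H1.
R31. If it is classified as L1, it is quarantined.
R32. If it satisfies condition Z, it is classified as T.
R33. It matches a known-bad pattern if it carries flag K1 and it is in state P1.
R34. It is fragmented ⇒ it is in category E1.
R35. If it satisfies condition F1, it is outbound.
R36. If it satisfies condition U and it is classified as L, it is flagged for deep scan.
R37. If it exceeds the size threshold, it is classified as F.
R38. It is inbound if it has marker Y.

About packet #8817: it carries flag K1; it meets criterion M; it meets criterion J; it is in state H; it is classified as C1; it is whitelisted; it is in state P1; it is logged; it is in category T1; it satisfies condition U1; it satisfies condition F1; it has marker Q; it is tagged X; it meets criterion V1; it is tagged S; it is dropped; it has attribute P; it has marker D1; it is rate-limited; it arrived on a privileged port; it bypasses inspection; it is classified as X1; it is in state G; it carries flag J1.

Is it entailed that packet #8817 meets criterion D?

Forward chaining from the given facts derives: satisfies condition U, meets criterion N1, is inbound, exceeds the size threshold, is forwarded, has marker V, is authenticated, originates from an untrusted subnet, meets criterion Q1, satisfies condition Z, is classified as H1, is classified as T, matches a known-bad pattern, is outbound, is classified as F, is in category A, is classified as E, has marker Z1, meets criterion N, is in state W1, is fragmented, is inspected, is in category E1, is in state S1, satisfies condition K, carries a valid signature, is in category C.
The only rule concluding "it meets criterion D" is R27, which needs "it has marker B"; that is never established.

No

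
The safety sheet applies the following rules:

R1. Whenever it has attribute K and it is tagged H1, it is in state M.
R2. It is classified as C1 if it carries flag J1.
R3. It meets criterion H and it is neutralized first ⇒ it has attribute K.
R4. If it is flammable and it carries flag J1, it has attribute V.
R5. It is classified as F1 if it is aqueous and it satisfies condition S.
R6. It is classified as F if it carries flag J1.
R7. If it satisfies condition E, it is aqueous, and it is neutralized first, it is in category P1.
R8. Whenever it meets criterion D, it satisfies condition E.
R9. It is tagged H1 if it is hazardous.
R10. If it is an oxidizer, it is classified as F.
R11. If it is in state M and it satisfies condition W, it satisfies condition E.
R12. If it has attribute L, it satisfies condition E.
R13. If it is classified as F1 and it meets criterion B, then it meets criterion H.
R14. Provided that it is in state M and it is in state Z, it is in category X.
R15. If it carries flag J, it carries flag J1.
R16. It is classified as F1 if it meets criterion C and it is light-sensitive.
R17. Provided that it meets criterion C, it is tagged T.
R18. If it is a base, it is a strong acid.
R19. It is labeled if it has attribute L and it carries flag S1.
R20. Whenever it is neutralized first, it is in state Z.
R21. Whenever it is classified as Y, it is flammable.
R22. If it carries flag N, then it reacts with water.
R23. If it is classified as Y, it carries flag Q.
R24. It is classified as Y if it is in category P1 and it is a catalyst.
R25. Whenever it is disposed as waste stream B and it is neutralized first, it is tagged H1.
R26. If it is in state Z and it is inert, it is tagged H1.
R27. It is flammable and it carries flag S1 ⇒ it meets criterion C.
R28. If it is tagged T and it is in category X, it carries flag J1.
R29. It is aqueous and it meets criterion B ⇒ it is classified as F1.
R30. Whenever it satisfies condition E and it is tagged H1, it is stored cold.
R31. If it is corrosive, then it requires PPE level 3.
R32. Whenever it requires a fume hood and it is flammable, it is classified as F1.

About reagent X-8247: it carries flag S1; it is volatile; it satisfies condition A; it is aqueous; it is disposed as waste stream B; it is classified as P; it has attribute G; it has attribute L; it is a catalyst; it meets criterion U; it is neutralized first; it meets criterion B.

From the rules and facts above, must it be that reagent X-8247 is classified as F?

Yes

By R12 (it has attribute L): it satisfies condition E.
By R20 (it is neutralized first): it is in state Z.
By R25 (it is disposed as waste stream B, it is neutralized first): it is tagged H1.
By R29 (it is aqueous, it meets criterion B): it is classified as F1.
By R7 (it satisfies condition E, it is aqueous, it is neutralized first): it is in category P1.
By R13 (it is classified as F1, it meets criterion B): it meets criterion H.
By R24 (it is in category P1, it is a catalyst): it is classified as Y.
By R3 (it meets criterion H, it is neutralized first): it has attribute K.
By R21 (it is classified as Y): it is flammable.
By R27 (it is flammable, it carries flag S1): it meets criterion C.
By R1 (it has attribute K, it is tagged H1): it is in state M.
By R14 (it is in state M, it is in state Z): it is in category X.
By R17 (it meets criterion C): it is tagged T.
By R28 (it is tagged T, it is in category X): it carries flag J1.
By R6 (it carries flag J1): it is classified as F.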